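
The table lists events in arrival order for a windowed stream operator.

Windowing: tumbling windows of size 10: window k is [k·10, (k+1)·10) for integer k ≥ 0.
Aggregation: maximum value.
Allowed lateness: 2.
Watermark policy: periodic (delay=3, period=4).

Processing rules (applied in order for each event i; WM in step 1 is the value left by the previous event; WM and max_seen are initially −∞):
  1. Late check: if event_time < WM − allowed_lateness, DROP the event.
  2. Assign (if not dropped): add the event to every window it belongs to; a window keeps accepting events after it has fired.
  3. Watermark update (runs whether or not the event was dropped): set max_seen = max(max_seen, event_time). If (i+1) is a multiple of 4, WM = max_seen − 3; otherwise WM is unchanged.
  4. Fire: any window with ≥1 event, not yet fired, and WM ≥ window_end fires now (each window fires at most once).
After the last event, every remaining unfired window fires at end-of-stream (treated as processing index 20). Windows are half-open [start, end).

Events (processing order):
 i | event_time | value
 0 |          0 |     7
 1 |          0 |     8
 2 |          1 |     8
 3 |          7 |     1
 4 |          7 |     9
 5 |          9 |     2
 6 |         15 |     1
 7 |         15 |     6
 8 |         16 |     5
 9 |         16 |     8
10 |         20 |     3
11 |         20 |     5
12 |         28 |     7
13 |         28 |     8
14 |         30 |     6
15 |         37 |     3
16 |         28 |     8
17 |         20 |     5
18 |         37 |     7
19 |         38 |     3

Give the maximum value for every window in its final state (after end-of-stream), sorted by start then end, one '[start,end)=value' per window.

i=0 t=0 v=7: → [0,10); WM=−∞
i=1 t=0 v=8: → [0,10); WM=−∞
i=2 t=1 v=8: → [0,10); WM=−∞
i=3 t=7 v=1: → [0,10); WM=4
i=4 t=7 v=9: → [0,10); WM=4
i=5 t=9 v=2: → [0,10); WM=4
i=6 t=15 v=1: → [10,20); WM=4
i=7 t=15 v=6: → [10,20); WM=12; [0,10) fires=9
i=8 t=16 v=5: → [10,20); WM=12
i=9 t=16 v=8: → [10,20); WM=12
i=10 t=20 v=3: → [20,30); WM=12
i=11 t=20 v=5: → [20,30); WM=17
i=12 t=28 v=7: → [20,30); WM=17
i=13 t=28 v=8: → [20,30); WM=17
i=14 t=30 v=6: → [30,40); WM=17
i=15 t=37 v=3: → [30,40); WM=34; [10,20) fires=8 [20,30) fires=8
i=16 t=28 v=8: DROP (t<34-2); WM=34
i=17 t=20 v=5: DROP (t<34-2); WM=34
i=18 t=37 v=7: → [30,40); WM=34
i=19 t=38 v=3: → [30,40); WM=35

[0,10)=9 [10,20)=8 [20,30)=8 [30,40)=7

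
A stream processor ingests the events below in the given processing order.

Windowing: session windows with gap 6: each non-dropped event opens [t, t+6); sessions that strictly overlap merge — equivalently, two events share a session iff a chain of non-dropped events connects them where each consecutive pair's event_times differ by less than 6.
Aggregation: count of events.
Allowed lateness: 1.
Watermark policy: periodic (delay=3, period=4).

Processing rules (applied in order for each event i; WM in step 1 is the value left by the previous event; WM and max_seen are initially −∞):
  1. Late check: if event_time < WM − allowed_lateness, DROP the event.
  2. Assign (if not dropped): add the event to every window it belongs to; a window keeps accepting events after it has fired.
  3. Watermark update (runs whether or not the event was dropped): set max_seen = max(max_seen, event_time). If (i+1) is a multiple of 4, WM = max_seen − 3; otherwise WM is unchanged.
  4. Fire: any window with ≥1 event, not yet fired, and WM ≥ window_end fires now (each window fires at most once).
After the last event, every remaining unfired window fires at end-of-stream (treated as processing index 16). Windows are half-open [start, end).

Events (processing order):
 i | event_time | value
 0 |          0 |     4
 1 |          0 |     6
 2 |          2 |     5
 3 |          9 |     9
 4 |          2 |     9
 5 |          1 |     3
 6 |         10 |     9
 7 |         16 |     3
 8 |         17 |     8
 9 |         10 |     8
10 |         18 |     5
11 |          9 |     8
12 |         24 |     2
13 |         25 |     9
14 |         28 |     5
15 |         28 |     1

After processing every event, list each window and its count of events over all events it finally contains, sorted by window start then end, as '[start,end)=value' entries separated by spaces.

[0,8)=3 [9,16)=2 [16,24)=3 [24,34)=4

i=0 t=0 v=4: → [0,6); WM=−∞
i=1 t=0 v=6: → [0,6); WM=−∞
i=2 t=2 v=5: → [0,8); WM=−∞
i=3 t=9 v=9: → [9,15); WM=6
i=4 t=2 v=9: DROP (t<6-1); WM=6
i=5 t=1 v=3: DROP (t<6-1); WM=6
i=6 t=10 v=9: → [9,16); WM=6
i=7 t=16 v=3: → [16,22); WM=13
i=8 t=17 v=8: → [16,23); WM=13
i=9 t=10 v=8: DROP (t<13-1); WM=13
i=10 t=18 v=5: → [16,24); WM=13
i=11 t=9 v=8: DROP (t<13-1); WM=15
i=12 t=24 v=2: → [24,30); WM=15
i=13 t=25 v=9: → [24,31); WM=15
i=14 t=28 v=5: → [24,34); WM=15
i=15 t=28 v=1: → [24,34); WM=25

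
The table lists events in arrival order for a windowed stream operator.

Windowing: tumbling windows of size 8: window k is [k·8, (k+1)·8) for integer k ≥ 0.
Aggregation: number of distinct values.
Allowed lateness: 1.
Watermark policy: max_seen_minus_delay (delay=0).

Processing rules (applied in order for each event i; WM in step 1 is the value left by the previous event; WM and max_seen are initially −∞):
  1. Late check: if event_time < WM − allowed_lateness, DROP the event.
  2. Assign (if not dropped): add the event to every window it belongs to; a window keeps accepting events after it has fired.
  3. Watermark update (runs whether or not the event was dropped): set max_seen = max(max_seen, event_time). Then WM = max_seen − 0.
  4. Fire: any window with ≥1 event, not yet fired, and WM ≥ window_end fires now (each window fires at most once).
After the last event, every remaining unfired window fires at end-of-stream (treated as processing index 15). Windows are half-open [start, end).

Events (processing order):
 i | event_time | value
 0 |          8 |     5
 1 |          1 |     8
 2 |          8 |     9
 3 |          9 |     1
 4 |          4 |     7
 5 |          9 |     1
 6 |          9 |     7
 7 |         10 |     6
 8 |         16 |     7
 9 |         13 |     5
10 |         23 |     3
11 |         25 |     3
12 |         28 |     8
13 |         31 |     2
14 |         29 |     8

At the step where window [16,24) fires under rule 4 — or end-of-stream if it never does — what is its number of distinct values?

i=0 t=8 v=5: → [8,16); WM=8
i=1 t=1 v=8: DROP (t<8-1); WM=8
i=2 t=8 v=9: → [8,16); WM=8
i=3 t=9 v=1: → [8,16); WM=9
i=4 t=4 v=7: DROP (t<9-1); WM=9
i=5 t=9 v=1: → [8,16); WM=9
i=6 t=9 v=7: → [8,16); WM=9
i=7 t=10 v=6: → [8,16); WM=10
i=8 t=16 v=7: → [16,24); WM=16; [8,16) fires=5
i=9 t=13 v=5: DROP (t<16-1); WM=16
i=10 t=23 v=3: → [16,24); WM=23
i=11 t=25 v=3: → [24,32); WM=25; [16,24) fires=2
i=12 t=28 v=8: → [24,32); WM=28
i=13 t=31 v=2: → [24,32); WM=31
i=14 t=29 v=8: DROP (t<31-1); WM=31

2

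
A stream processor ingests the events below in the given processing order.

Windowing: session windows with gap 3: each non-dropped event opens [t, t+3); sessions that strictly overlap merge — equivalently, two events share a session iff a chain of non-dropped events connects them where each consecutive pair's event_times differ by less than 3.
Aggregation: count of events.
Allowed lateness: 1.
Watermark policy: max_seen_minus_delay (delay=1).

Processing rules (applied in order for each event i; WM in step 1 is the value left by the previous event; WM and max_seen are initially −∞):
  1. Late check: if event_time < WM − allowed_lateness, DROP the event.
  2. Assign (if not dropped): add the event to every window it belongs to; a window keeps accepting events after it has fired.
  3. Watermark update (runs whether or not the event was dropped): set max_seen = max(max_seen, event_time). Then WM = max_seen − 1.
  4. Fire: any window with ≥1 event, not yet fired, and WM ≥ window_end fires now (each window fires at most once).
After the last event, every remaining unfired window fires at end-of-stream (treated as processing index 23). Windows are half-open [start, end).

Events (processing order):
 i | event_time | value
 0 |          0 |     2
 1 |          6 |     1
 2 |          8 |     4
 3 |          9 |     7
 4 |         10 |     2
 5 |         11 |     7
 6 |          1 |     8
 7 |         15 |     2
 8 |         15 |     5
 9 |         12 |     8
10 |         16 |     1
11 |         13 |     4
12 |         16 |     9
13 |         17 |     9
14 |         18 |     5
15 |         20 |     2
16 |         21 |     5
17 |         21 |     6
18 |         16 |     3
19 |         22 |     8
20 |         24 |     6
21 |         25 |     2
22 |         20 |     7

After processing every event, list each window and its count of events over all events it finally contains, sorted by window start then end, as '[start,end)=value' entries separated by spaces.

i=0 t=0 v=2: → [0,3); WM=-1
i=1 t=6 v=1: → [6,9); WM=5
i=2 t=8 v=4: → [6,11); WM=7
i=3 t=9 v=7: → [6,12); WM=8
i=4 t=10 v=2: → [6,13); WM=9
i=5 t=11 v=7: → [6,14); WM=10
i=6 t=1 v=8: DROP (t<10-1); WM=10
i=7 t=15 v=2: → [15,18); WM=14
i=8 t=15 v=5: → [15,18); WM=14
i=9 t=12 v=8: DROP (t<14-1); WM=14
i=10 t=16 v=1: → [15,19); WM=15
i=11 t=13 v=4: DROP (t<15-1); WM=15
i=12 t=16 v=9: → [15,19); WM=15
i=13 t=17 v=9: → [15,20); WM=16
i=14 t=18 v=5: → [15,21); WM=17
i=15 t=20 v=2: → [15,23); WM=19
i=16 t=21 v=5: → [15,24); WM=20
i=17 t=21 v=6: → [15,24); WM=20
i=18 t=16 v=3: DROP (t<20-1); WM=20
i=19 t=22 v=8: → [15,25); WM=21
i=20 t=24 v=6: → [15,27); WM=23
i=21 t=25 v=2: → [15,28); WM=24
i=22 t=20 v=7: DROP (t<24-1); WM=24

[0,3)=1 [6,14)=5 [15,28)=12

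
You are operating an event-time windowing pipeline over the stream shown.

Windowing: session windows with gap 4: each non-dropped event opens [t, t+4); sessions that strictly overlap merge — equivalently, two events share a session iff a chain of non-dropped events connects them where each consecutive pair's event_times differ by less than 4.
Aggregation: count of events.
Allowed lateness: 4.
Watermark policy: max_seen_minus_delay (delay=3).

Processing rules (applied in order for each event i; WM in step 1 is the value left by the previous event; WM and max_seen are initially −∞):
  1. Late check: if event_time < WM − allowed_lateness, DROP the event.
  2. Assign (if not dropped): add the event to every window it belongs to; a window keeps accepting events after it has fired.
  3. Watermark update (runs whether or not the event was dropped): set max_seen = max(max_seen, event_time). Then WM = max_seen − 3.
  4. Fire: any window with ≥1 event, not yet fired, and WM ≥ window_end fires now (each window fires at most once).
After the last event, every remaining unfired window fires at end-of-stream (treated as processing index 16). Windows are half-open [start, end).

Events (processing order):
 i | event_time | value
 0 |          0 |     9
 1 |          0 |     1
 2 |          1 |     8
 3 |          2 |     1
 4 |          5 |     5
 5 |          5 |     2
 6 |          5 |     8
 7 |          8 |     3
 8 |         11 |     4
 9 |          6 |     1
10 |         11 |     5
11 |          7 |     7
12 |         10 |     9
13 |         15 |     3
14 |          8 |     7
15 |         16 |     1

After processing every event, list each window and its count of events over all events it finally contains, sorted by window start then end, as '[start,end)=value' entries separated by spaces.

i=0 t=0 v=9: → [0,4); WM=-3
i=1 t=0 v=1: → [0,4); WM=-3
i=2 t=1 v=8: → [0,5); WM=-2
i=3 t=2 v=1: → [0,6); WM=-1
i=4 t=5 v=5: → [0,9); WM=2
i=5 t=5 v=2: → [0,9); WM=2
i=6 t=5 v=8: → [0,9); WM=2
i=7 t=8 v=3: → [0,12); WM=5
i=8 t=11 v=4: → [0,15); WM=8
i=9 t=6 v=1: → [0,15); WM=8
i=10 t=11 v=5: → [0,15); WM=8
i=11 t=7 v=7: → [0,15); WM=8
i=12 t=10 v=9: → [0,15); WM=8
i=13 t=15 v=3: → [15,19); WM=12
i=14 t=8 v=7: → [0,15); WM=12
i=15 t=16 v=1: → [15,20); WM=13

[0,15)=14 [15,20)=2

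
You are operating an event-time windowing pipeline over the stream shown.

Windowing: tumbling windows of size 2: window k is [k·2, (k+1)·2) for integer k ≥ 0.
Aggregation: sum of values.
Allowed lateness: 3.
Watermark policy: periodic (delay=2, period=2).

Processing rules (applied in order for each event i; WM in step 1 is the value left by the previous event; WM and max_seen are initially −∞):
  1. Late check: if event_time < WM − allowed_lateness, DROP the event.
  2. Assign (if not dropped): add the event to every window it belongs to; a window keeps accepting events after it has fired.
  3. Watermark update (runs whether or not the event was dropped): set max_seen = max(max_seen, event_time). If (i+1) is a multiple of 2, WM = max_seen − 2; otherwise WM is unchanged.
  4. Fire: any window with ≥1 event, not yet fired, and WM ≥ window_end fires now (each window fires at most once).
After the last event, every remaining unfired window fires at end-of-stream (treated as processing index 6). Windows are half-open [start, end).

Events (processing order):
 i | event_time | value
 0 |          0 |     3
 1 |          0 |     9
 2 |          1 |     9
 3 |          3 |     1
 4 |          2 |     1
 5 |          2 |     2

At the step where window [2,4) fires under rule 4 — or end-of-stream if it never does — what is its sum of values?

4

i=0 t=0 v=3: → [0,2); WM=−∞
i=1 t=0 v=9: → [0,2); WM=-2
i=2 t=1 v=9: → [0,2); WM=-2
i=3 t=3 v=1: → [2,4); WM=1
i=4 t=2 v=1: → [2,4); WM=1
i=5 t=2 v=2: → [2,4); WM=1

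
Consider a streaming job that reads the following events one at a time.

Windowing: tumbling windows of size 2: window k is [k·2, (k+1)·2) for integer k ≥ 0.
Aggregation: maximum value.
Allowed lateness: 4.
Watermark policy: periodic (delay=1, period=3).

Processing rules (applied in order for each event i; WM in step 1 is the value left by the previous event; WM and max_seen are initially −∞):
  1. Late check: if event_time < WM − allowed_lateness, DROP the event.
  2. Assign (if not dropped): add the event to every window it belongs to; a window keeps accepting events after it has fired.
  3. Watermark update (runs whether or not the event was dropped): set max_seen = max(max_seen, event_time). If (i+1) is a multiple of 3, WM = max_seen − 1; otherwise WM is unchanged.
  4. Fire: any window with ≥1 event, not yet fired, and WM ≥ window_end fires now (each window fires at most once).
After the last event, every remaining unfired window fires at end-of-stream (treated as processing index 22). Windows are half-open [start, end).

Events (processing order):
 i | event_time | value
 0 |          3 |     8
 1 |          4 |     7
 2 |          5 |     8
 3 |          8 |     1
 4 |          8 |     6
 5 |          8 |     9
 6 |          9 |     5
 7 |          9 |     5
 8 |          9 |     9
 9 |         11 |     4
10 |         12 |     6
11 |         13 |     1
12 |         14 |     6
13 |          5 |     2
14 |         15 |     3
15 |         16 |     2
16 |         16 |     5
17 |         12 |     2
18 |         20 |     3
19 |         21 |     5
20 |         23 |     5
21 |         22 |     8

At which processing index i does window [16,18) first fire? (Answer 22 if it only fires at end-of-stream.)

20

i=0 t=3 v=8: → [2,4); WM=−∞
i=1 t=4 v=7: → [4,6); WM=−∞
i=2 t=5 v=8: → [4,6); WM=4; [2,4) fires=8
i=3 t=8 v=1: → [8,10); WM=4
i=4 t=8 v=6: → [8,10); WM=4
i=5 t=8 v=9: → [8,10); WM=7; [4,6) fires=8
i=6 t=9 v=5: → [8,10); WM=7
i=7 t=9 v=5: → [8,10); WM=7
i=8 t=9 v=9: → [8,10); WM=8
i=9 t=11 v=4: → [10,12); WM=8
i=10 t=12 v=6: → [12,14); WM=8
i=11 t=13 v=1: → [12,14); WM=12; [8,10) fires=9 [10,12) fires=4
i=12 t=14 v=6: → [14,16); WM=12
i=13 t=5 v=2: DROP (t<12-4); WM=12
i=14 t=15 v=3: → [14,16); WM=14; [12,14) fires=6
i=15 t=16 v=2: → [16,18); WM=14
i=16 t=16 v=5: → [16,18); WM=14
i=17 t=12 v=2: → [12,14); WM=15
i=18 t=20 v=3: → [20,22); WM=15
i=19 t=21 v=5: → [20,22); WM=15
i=20 t=23 v=5: → [22,24); WM=22; [14,16) fires=6 [16,18) fires=5 [20,22) fires=5
i=21 t=22 v=8: → [22,24); WM=22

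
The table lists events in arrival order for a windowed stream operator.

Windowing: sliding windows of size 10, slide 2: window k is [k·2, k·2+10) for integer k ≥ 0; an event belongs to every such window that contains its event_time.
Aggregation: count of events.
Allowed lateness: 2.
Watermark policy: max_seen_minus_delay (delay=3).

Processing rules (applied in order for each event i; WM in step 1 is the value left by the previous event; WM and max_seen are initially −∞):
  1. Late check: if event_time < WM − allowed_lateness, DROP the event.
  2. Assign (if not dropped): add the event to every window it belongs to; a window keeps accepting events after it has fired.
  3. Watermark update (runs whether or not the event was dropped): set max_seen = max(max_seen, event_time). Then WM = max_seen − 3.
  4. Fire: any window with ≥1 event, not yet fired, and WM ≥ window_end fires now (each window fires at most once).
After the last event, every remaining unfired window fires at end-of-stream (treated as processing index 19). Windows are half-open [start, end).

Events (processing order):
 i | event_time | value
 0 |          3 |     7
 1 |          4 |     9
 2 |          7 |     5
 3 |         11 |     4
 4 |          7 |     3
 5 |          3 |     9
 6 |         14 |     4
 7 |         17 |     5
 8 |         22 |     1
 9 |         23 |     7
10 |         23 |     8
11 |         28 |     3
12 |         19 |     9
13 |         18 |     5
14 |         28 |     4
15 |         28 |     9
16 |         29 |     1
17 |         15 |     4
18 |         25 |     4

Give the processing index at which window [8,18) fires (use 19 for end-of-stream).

8

i=0 t=3 v=7: → [2,12),[0,10); WM=0
i=1 t=4 v=9: → [4,14),[2,12),[0,10); WM=1
i=2 t=7 v=5: → [6,16),[4,14),[2,12),[0,10); WM=4
i=3 t=11 v=4: → [10,20),[8,18),[6,16),[4,14),[2,12); WM=8
i=4 t=7 v=3: → [6,16),[4,14),[2,12),[0,10); WM=8
i=5 t=3 v=9: DROP (t<8-2); WM=8
i=6 t=14 v=4: → [14,24),[12,22),[10,20),[8,18),[6,16); WM=11; [0,10) fires=4
i=7 t=17 v=5: → [16,26),[14,24),[12,22),[10,20),[8,18); WM=14; [2,12) fires=5 [4,14) fires=4
i=8 t=22 v=1: → [22,32),[20,30),[18,28),[16,26),[14,24); WM=19; [6,16) fires=4 [8,18) fires=3
i=9 t=23 v=7: → [22,32),[20,30),[18,28),[16,26),[14,24); WM=20; [10,20) fires=3
i=10 t=23 v=8: → [22,32),[20,30),[18,28),[16,26),[14,24); WM=20
i=11 t=28 v=3: → [28,38),[26,36),[24,34),[22,32),[20,30); WM=25; [12,22) fires=2 [14,24) fires=5
i=12 t=19 v=9: DROP (t<25-2); WM=25
i=13 t=18 v=5: DROP (t<25-2); WM=25
i=14 t=28 v=4: → [28,38),[26,36),[24,34),[22,32),[20,30); WM=25
i=15 t=28 v=9: → [28,38),[26,36),[24,34),[22,32),[20,30); WM=25
i=16 t=29 v=1: → [28,38),[26,36),[24,34),[22,32),[20,30); WM=26; [16,26) fires=4
i=17 t=15 v=4: DROP (t<26-2); WM=26
i=18 t=25 v=4: → [24,34),[22,32),[20,30),[18,28),[16,26); WM=26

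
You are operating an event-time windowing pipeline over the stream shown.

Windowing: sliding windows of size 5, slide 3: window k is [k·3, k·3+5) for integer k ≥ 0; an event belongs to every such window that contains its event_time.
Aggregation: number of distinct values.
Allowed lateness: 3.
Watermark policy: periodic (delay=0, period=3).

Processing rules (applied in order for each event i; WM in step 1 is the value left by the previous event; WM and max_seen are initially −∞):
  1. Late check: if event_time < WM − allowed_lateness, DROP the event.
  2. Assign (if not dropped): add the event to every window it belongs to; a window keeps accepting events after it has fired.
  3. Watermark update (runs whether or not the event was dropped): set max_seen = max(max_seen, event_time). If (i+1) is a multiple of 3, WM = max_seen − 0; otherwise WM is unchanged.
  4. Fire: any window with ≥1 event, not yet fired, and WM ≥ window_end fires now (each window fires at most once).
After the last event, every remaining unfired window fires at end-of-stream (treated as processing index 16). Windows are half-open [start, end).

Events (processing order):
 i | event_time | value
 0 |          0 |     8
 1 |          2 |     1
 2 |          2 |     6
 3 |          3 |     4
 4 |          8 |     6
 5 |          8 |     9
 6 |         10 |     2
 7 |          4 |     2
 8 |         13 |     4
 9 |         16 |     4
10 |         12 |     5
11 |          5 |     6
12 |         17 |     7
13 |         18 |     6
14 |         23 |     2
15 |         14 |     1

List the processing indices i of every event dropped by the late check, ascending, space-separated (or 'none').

i=0 t=0 v=8: → [0,5); WM=−∞
i=1 t=2 v=1: → [0,5); WM=−∞
i=2 t=2 v=6: → [0,5); WM=2
i=3 t=3 v=4: → [3,8),[0,5); WM=2
i=4 t=8 v=6: → [6,11); WM=2
i=5 t=8 v=9: → [6,11); WM=8; [0,5) fires=4 [3,8) fires=1
i=6 t=10 v=2: → [9,14),[6,11); WM=8
i=7 t=4 v=2: DROP (t<8-3); WM=8
i=8 t=13 v=4: → [12,17),[9,14); WM=13; [6,11) fires=3
i=9 t=16 v=4: → [15,20),[12,17); WM=13
i=10 t=12 v=5: → [12,17),[9,14); WM=13
i=11 t=5 v=6: DROP (t<13-3); WM=16; [9,14) fires=3
i=12 t=17 v=7: → [15,20); WM=16
i=13 t=18 v=6: → [18,23),[15,20); WM=16
i=14 t=23 v=2: → [21,26); WM=23; [12,17) fires=2 [15,20) fires=3 [18,23) fires=1
i=15 t=14 v=1: DROP (t<23-3); WM=23

7 11 15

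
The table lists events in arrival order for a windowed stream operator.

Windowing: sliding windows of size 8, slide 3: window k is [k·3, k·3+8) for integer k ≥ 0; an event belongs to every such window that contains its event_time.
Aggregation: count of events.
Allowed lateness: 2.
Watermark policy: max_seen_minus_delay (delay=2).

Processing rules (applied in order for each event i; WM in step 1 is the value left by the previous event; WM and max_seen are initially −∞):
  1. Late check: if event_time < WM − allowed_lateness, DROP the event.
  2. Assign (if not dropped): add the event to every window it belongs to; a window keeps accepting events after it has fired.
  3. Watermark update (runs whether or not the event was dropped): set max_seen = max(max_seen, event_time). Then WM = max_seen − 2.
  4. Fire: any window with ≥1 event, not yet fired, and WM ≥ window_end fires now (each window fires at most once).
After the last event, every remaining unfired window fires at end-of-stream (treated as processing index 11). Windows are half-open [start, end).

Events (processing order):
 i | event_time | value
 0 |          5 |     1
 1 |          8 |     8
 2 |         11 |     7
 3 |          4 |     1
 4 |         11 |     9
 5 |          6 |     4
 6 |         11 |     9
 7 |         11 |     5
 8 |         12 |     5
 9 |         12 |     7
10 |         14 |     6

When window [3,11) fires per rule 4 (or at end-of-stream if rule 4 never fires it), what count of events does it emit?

i=0 t=5 v=1: → [3,11),[0,8); WM=3
i=1 t=8 v=8: → [6,14),[3,11); WM=6
i=2 t=11 v=7: → [9,17),[6,14); WM=9; [0,8) fires=1
i=3 t=4 v=1: DROP (t<9-2); WM=9
i=4 t=11 v=9: → [9,17),[6,14); WM=9
i=5 t=6 v=4: DROP (t<9-2); WM=9
i=6 t=11 v=9: → [9,17),[6,14); WM=9
i=7 t=11 v=5: → [9,17),[6,14); WM=9
i=8 t=12 v=5: → [12,20),[9,17),[6,14); WM=10
i=9 t=12 v=7: → [12,20),[9,17),[6,14); WM=10
i=10 t=14 v=6: → [12,20),[9,17); WM=12; [3,11) fires=2

2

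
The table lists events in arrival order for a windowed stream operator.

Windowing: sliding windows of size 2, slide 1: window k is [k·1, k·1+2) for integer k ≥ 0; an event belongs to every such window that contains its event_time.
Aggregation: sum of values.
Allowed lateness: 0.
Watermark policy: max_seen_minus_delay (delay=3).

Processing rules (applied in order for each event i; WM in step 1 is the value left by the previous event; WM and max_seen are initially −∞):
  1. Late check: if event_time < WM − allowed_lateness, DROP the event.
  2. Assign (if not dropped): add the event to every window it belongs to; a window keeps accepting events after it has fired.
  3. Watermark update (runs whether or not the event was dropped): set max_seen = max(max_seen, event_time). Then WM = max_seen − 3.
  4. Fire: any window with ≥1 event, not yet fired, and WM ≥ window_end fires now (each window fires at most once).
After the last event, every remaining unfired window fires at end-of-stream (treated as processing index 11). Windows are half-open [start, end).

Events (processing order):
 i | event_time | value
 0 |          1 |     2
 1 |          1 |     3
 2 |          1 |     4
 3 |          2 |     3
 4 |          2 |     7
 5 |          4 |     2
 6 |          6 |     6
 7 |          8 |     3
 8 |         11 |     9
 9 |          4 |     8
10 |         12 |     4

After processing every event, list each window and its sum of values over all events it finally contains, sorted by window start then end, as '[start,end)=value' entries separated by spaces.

i=0 t=1 v=2: → [1,3),[0,2); WM=-2
i=1 t=1 v=3: → [1,3),[0,2); WM=-2
i=2 t=1 v=4: → [1,3),[0,2); WM=-2
i=3 t=2 v=3: → [2,4),[1,3); WM=-1
i=4 t=2 v=7: → [2,4),[1,3); WM=-1
i=5 t=4 v=2: → [4,6),[3,5); WM=1
i=6 t=6 v=6: → [6,8),[5,7); WM=3; [0,2) fires=9 [1,3) fires=19
i=7 t=8 v=3: → [8,10),[7,9); WM=5; [2,4) fires=10 [3,5) fires=2
i=8 t=11 v=9: → [11,13),[10,12); WM=8; [4,6) fires=2 [5,7) fires=6 [6,8) fires=6
i=9 t=4 v=8: DROP (t<8-0); WM=8
i=10 t=12 v=4: → [12,14),[11,13); WM=9; [7,9) fires=3

[0,2)=9 [1,3)=19 [2,4)=10 [3,5)=2 [4,6)=2 [5,7)=6 [6,8)=6 [7,9)=3 [8,10)=3 [10,12)=9 [11,13)=13 [12,14)=4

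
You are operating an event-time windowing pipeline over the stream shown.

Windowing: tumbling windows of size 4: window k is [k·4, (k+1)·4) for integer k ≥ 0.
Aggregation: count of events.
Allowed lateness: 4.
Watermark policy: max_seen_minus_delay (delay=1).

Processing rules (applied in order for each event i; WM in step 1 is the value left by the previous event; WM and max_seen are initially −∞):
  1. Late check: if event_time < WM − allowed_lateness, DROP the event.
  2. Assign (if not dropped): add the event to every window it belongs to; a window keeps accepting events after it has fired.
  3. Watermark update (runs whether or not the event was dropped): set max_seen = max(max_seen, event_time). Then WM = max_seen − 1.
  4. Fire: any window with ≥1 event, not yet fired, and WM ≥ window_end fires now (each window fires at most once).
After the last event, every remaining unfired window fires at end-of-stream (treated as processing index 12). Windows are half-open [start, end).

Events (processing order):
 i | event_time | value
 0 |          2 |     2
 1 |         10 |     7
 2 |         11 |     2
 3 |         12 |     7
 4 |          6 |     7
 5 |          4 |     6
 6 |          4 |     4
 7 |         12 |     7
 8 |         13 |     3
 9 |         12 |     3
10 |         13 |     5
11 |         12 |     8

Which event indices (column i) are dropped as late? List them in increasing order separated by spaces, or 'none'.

i=0 t=2 v=2: → [0,4); WM=1
i=1 t=10 v=7: → [8,12); WM=9; [0,4) fires=1
i=2 t=11 v=2: → [8,12); WM=10
i=3 t=12 v=7: → [12,16); WM=11
i=4 t=6 v=7: DROP (t<11-4); WM=11
i=5 t=4 v=6: DROP (t<11-4); WM=11
i=6 t=4 v=4: DROP (t<11-4); WM=11
i=7 t=12 v=7: → [12,16); WM=11
i=8 t=13 v=3: → [12,16); WM=12; [8,12) fires=2
i=9 t=12 v=3: → [12,16); WM=12
i=10 t=13 v=5: → [12,16); WM=12
i=11 t=12 v=8: → [12,16); WM=12

4 5 6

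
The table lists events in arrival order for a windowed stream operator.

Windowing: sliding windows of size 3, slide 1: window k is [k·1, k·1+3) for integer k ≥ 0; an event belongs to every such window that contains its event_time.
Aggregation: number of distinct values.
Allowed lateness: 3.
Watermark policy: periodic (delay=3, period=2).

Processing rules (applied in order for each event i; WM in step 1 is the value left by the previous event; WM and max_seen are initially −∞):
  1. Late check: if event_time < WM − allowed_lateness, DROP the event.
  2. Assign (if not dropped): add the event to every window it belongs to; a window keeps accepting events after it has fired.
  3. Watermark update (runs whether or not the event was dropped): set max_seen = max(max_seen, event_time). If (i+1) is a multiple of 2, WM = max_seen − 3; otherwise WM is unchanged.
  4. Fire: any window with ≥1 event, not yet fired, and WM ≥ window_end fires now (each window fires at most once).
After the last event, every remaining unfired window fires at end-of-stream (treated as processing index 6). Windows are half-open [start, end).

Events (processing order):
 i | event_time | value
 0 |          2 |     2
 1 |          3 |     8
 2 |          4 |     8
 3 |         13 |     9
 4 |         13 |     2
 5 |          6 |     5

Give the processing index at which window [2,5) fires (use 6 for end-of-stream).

3

i=0 t=2 v=2: → [2,5),[1,4),[0,3); WM=−∞
i=1 t=3 v=8: → [3,6),[2,5),[1,4); WM=0
i=2 t=4 v=8: → [4,7),[3,6),[2,5); WM=0
i=3 t=13 v=9: → [13,16),[12,15),[11,14); WM=10; [0,3) fires=1 [1,4) fires=2 [2,5) fires=2 [3,6) fires=1 [4,7) fires=1
i=4 t=13 v=2: → [13,16),[12,15),[11,14); WM=10
i=5 t=6 v=5: DROP (t<10-3); WM=10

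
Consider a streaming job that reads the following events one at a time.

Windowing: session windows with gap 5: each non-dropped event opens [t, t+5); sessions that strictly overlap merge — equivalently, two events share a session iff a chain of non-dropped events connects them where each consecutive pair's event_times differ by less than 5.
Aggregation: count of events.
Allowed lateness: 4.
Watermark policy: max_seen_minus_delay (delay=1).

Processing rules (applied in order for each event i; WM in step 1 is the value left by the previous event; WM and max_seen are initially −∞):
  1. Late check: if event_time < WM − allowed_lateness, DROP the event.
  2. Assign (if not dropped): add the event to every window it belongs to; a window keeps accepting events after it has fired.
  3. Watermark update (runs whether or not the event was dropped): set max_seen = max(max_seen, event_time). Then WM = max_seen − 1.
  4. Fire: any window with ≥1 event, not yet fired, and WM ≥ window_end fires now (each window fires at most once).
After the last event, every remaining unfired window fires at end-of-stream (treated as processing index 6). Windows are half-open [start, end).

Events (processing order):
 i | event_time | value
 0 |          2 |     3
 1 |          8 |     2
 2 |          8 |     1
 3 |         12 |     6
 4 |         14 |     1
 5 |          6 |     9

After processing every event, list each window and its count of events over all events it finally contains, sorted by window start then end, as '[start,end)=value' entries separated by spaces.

i=0 t=2 v=3: → [2,7); WM=1
i=1 t=8 v=2: → [8,13); WM=7
i=2 t=8 v=1: → [8,13); WM=7
i=3 t=12 v=6: → [8,17); WM=11
i=4 t=14 v=1: → [8,19); WM=13
i=5 t=6 v=9: DROP (t<13-4); WM=13

[2,7)=1 [8,19)=4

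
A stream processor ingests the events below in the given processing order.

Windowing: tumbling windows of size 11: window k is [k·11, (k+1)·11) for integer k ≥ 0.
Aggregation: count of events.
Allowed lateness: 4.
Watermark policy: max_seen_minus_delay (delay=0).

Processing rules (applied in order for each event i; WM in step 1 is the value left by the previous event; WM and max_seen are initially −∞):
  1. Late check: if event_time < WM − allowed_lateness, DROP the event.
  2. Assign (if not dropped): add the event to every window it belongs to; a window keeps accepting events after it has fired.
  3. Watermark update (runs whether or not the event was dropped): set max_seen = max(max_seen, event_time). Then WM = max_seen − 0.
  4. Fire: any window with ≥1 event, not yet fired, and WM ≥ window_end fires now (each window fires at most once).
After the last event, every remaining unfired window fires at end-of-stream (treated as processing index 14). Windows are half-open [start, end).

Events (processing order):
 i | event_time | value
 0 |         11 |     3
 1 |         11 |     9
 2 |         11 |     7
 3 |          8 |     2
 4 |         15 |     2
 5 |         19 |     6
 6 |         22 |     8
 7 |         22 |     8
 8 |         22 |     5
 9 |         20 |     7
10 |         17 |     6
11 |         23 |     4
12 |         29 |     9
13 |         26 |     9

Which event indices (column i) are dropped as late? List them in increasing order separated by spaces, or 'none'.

10

i=0 t=11 v=3: → [11,22); WM=11
i=1 t=11 v=9: → [11,22); WM=11
i=2 t=11 v=7: → [11,22); WM=11
i=3 t=8 v=2: → [0,11); WM=11; [0,11) fires=1
i=4 t=15 v=2: → [11,22); WM=15
i=5 t=19 v=6: → [11,22); WM=19
i=6 t=22 v=8: → [22,33); WM=22; [11,22) fires=5
i=7 t=22 v=8: → [22,33); WM=22
i=8 t=22 v=5: → [22,33); WM=22
i=9 t=20 v=7: → [11,22); WM=22
i=10 t=17 v=6: DROP (t<22-4); WM=22
i=11 t=23 v=4: → [22,33); WM=23
i=12 t=29 v=9: → [22,33); WM=29
i=13 t=26 v=9: → [22,33); WM=29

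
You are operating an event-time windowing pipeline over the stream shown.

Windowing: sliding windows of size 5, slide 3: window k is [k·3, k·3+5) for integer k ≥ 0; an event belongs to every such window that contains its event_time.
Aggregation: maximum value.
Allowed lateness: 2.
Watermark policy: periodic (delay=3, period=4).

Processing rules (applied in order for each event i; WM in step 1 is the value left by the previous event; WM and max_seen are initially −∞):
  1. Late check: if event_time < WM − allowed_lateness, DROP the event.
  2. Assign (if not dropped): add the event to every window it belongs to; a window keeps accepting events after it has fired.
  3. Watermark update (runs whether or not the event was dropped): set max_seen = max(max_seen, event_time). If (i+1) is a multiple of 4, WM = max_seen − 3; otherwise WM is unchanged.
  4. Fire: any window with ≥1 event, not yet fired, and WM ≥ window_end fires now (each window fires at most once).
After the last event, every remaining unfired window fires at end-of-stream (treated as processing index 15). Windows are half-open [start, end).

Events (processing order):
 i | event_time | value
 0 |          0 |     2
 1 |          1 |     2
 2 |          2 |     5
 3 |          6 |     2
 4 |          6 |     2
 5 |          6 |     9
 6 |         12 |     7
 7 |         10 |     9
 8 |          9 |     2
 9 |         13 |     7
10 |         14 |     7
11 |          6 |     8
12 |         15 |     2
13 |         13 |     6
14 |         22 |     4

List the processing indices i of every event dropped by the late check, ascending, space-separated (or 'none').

i=0 t=0 v=2: → [0,5); WM=−∞
i=1 t=1 v=2: → [0,5); WM=−∞
i=2 t=2 v=5: → [0,5); WM=−∞
i=3 t=6 v=2: → [6,11),[3,8); WM=3
i=4 t=6 v=2: → [6,11),[3,8); WM=3
i=5 t=6 v=9: → [6,11),[3,8); WM=3
i=6 t=12 v=7: → [12,17),[9,14); WM=3
i=7 t=10 v=9: → [9,14),[6,11); WM=9; [0,5) fires=5 [3,8) fires=9
i=8 t=9 v=2: → [9,14),[6,11); WM=9
i=9 t=13 v=7: → [12,17),[9,14); WM=9
i=10 t=14 v=7: → [12,17); WM=9
i=11 t=6 v=8: DROP (t<9-2); WM=11; [6,11) fires=9
i=12 t=15 v=2: → [15,20),[12,17); WM=11
i=13 t=13 v=6: → [12,17),[9,14); WM=11
i=14 t=22 v=4: → [21,26),[18,23); WM=11

11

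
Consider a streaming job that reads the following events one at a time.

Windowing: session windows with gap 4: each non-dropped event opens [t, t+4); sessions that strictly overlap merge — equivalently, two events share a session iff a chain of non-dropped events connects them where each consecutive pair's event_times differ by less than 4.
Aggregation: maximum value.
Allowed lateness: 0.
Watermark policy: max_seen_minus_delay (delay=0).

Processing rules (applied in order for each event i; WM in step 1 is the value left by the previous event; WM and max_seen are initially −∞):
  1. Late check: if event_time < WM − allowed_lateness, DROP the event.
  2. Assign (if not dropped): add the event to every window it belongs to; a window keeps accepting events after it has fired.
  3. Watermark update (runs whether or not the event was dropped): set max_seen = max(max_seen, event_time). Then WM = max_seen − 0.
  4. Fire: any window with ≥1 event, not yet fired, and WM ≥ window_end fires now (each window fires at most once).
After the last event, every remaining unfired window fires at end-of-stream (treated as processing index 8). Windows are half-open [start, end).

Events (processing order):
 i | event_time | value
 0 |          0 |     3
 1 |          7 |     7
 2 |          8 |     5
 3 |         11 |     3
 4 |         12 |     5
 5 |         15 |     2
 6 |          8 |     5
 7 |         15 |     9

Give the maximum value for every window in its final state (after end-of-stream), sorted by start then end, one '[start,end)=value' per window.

[0,4)=3 [7,19)=9

i=0 t=0 v=3: → [0,4); WM=0
i=1 t=7 v=7: → [7,11); WM=7
i=2 t=8 v=5: → [7,12); WM=8
i=3 t=11 v=3: → [7,15); WM=11
i=4 t=12 v=5: → [7,16); WM=12
i=5 t=15 v=2: → [7,19); WM=15
i=6 t=8 v=5: DROP (t<15-0); WM=15
i=7 t=15 v=9: → [7,19); WM=15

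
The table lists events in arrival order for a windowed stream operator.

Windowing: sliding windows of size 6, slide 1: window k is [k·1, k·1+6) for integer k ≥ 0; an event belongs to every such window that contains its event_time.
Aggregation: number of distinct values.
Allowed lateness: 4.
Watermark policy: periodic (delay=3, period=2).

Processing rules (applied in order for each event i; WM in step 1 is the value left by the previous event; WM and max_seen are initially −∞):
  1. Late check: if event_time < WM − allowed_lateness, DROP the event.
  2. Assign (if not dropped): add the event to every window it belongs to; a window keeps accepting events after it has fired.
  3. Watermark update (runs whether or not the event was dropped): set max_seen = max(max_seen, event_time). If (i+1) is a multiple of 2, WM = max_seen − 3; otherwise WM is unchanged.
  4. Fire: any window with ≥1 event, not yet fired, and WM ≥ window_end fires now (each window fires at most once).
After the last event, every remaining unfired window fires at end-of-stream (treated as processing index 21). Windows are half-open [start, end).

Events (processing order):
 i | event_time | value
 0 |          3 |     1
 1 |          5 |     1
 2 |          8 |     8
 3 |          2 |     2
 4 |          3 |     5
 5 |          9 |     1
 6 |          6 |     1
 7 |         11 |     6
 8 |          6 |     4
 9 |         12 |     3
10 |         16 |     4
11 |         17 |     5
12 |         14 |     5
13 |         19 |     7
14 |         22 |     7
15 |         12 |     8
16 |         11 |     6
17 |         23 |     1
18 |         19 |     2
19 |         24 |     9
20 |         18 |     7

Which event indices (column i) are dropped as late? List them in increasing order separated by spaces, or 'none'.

16

i=0 t=3 v=1: → [3,9),[2,8),[1,7),[0,6); WM=−∞
i=1 t=5 v=1: → [5,11),[4,10),[3,9),[2,8),[1,7),[0,6); WM=2
i=2 t=8 v=8: → [8,14),[7,13),[6,12),[5,11),[4,10),[3,9); WM=2
i=3 t=2 v=2: → [2,8),[1,7),[0,6); WM=5
i=4 t=3 v=5: → [3,9),[2,8),[1,7),[0,6); WM=5
i=5 t=9 v=1: → [9,15),[8,14),[7,13),[6,12),[5,11),[4,10); WM=6; [0,6) fires=3
i=6 t=6 v=1: → [6,12),[5,11),[4,10),[3,9),[2,8),[1,7); WM=6
i=7 t=11 v=6: → [11,17),[10,16),[9,15),[8,14),[7,13),[6,12); WM=8; [1,7) fires=3 [2,8) fires=3
i=8 t=6 v=4: → [6,12),[5,11),[4,10),[3,9),[2,8),[1,7); WM=8
i=9 t=12 v=3: → [12,18),[11,17),[10,16),[9,15),[8,14),[7,13); WM=9; [3,9) fires=4
i=10 t=16 v=4: → [16,22),[15,21),[14,20),[13,19),[12,18),[11,17); WM=9
i=11 t=17 v=5: → [17,23),[16,22),[15,21),[14,20),[13,19),[12,18); WM=14; [4,10) fires=3 [5,11) fires=3 [6,12) fires=4 [7,13) fires=4 [8,14) fires=4
i=12 t=14 v=5: → [14,20),[13,19),[12,18),[11,17),[10,16),[9,15); WM=14
i=13 t=19 v=7: → [19,25),[18,24),[17,23),[16,22),[15,21),[14,20); WM=16; [9,15) fires=4 [10,16) fires=3
i=14 t=22 v=7: → [22,28),[21,27),[20,26),[19,25),[18,24),[17,23); WM=16
i=15 t=12 v=8: → [12,18),[11,17),[10,16),[9,15),[8,14),[7,13); WM=19; [11,17) fires=5 [12,18) fires=4 [13,19) fires=2
i=16 t=11 v=6: DROP (t<19-4); WM=19
i=17 t=23 v=1: → [23,29),[22,28),[21,27),[20,26),[19,25),[18,24); WM=20; [14,20) fires=3
i=18 t=19 v=2: → [19,25),[18,24),[17,23),[16,22),[15,21),[14,20); WM=20
i=19 t=24 v=9: → [24,30),[23,29),[22,28),[21,27),[20,26),[19,25); WM=21; [15,21) fires=4
i=20 t=18 v=7: → [18,24),[17,23),[16,22),[15,21),[14,20),[13,19); WM=21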